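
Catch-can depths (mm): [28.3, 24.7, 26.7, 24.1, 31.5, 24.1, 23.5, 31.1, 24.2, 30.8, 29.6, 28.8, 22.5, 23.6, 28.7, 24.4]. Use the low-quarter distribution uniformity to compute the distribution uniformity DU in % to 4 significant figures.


Approach: apply the low-quarter distribution uniformity, DU = (mean of lowest quarter of readings / overall mean)*100.
sorted lowest 4 of 16: [22.5, 23.5, 23.6, 24.1] -> mean = 23.4250 mm
overall mean = 26.6625 mm
DU = (23.4250/26.6625)*100 = 87.86 %
Therefore the distribution uniformity DU = 87.86 %.


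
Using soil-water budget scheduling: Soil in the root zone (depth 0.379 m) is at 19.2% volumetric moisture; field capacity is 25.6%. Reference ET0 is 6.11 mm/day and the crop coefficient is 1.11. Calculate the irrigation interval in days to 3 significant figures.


Approach: apply soil-water budget scheduling, SMD = (FC-theta)/100*depth*1000; ETc = ET0*Kc; interval = SMD/ETc.
Step 1 — soil moisture deficit:
  SMD = (25.6 - 19.2)/100 * 0.379 * 1000 = 24.256 mm
Step 2 — daily crop ET (ETc = ET0*Kc):
  ETc = 6.11 * 1.11 = 6.7821 mm/day
Step 3 — irrigation interval (SMD/ETc):
  interval = 24.256 / 6.7821 = 3.58 days
Therefore the irrigation interval = 3.58 days.


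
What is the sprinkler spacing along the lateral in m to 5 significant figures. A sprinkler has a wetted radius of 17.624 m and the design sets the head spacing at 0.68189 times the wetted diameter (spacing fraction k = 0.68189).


Approach: apply the sprinkler spacing rule (spacing as a fraction of wetted diameter), S = k*(2*R).
S = 0.68189 * (2 * 17.624) = 24.035 m
Therefore the sprinkler spacing along the lateral = 24.035 m.


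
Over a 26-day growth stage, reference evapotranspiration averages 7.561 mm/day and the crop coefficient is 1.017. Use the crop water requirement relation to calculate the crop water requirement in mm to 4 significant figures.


Approach: apply the crop water requirement relation, CWR = ET0 * Kc * days.
CWR = 7.561 * 1.017 * 26 = 199.9 mm
Therefore the crop water requirement = 199.9 mm.


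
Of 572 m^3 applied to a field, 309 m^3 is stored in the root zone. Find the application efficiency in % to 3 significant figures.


Approach: apply the application efficiency ratio, Ea = (stored/applied)*100.
Ea = (309/572)*100 = 54.0 %
Therefore the application efficiency = 54.0 %.


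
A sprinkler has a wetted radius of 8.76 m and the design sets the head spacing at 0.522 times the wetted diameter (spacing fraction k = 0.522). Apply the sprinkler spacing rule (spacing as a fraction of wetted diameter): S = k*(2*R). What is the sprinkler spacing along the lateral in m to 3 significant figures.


S = 0.522 * (2 * 8.76) = 9.15 m
Therefore the sprinkler spacing along the lateral = 9.15 m.


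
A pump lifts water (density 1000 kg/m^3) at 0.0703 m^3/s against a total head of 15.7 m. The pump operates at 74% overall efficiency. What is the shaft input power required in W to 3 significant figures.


Approach: apply hydraulic power then efficiency conversion, P = rho*g*Q*H; P_in = P/eta.
Step 1 — hydraulic power (P = rho*g*Q*H):
  P = 1000 * 9.81 * 0.0703 * 15.7 = 10827 W
Step 2 — input power: P_in = P/eta = 10827 / 0.74 = 14600 W
Therefore the shaft input power required = 14600 W.


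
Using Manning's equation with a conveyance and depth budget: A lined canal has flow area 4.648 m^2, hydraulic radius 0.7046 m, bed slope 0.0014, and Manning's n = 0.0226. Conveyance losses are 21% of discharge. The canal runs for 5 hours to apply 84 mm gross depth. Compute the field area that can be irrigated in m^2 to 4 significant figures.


Approach: apply Manning's equation with a conveyance and depth budget, Q = (1/n)*A*R^(2/3)*S^(1/2); Q_field = Q*(1-loss); Area = Q_field*t/(d/1000).
Step 1 — canal discharge (Manning's equation):
  Q = (1/0.0226) * 4.648 * 0.7046^(2/3) * 0.0014^(1/2) = 6.09327 m^3/s
Step 2 — delivered flow: Q_field = 6.09327*(1 - 21/100) = 4.81368 m^3/s
Step 3 — volume delivered: V = 4.81368 * 5*3600 = 86646.2 m^3
Step 4 — area served: A = V / (depth/1000) = 86646.2 / 0.084 = 1032000 m^2
Therefore the field area that can be irrigated = 1032000 m^2.


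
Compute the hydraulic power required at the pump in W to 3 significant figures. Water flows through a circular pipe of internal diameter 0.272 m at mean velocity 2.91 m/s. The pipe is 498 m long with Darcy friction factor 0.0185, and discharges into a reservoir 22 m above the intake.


Approach: apply continuity + Darcy-Weisbach + hydraulic power, Q = A*v; hf = f*(L/D)*(v^2/(2g)); H = static + hf; P = rho*g*Q*H.
Step 1 — flow rate (continuity, Q = A*v):
  A = pi*(0.272/2)^2 = 0.058107 m^2
  Q = 0.058107 * 2.91 = 0.16909 m^3/s
Step 2 — friction head loss (Darcy-Weisbach):
  hf = 0.0185 * (498/0.272) * (2.91^2 / (2*9.81))
  hf = 14.619 m
Step 3 — total head: H = 22 + 14.619 = 36.619 m
Step 4 — hydraulic power (P = rho*g*Q*H):
  P = 1000 * 9.81 * 0.16909 * 36.619 = 60700 W
Therefore the hydraulic power required at the pump = 60700 W.


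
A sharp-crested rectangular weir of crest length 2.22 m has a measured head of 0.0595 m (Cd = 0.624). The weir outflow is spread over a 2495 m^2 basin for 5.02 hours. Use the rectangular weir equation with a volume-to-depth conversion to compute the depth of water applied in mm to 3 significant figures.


Approach: apply the rectangular weir equation with a volume-to-depth conversion, Q = (2/3)*Cd*L*sqrt(2g)*H^1.5; d = Q*t/A * 1000.
Step 1 — weir discharge:
  Q = (2/3)*0.624*2.22*sqrt(2*9.81)*0.0595^1.5 = 0.059371 m^3/s
Step 2 — volume: V = 0.059371 * 5.02*3600 = 1072.9 m^3
Step 3 — depth: d = V/A * 1000 = 1072.9/2495 * 1000 = 430 mm
Therefore the depth of water applied = 430 mm.


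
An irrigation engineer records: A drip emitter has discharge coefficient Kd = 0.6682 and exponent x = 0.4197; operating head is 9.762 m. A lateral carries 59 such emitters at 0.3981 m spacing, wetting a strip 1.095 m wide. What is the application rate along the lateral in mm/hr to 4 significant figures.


Approach: apply the emitter equation with a lateral mass balance, q = Kd*h^x; Q = n*q; rate = Q/(n*spacing*width).
Step 1 — single emitter flow (q = Kd*h^x):
  q = 0.6682 * 9.762^0.4197 = 1.73866 L/hr
Step 2 — total lateral flow: Q = 59 * 1.73866 = 102.581 L/hr
Step 3 — wetted area: A = 59 * 0.3981 * 1.095 = 25.7193 m^2
Step 4 — application rate: Q/A = 102.581/25.7193 = 3.989 mm/hr
Therefore the application rate along the lateral = 3.989 mm/hr.


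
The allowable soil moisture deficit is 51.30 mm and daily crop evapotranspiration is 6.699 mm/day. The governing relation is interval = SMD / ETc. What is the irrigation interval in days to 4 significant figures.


interval = 51.30 / 6.699 = 7.658 days
Therefore the irrigation interval = 7.658 days.


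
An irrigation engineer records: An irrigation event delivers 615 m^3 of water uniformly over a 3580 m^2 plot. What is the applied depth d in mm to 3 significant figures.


Approach: apply depth from volume over area, d = (V/A)*1000.
d = (615 / 3580) * 1000 = 172 mm
Therefore the applied depth d = 172 mm.


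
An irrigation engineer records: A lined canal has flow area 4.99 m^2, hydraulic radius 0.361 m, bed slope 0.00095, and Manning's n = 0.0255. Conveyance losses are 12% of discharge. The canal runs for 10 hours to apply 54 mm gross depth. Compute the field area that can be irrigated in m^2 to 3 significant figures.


Approach: apply Manning's equation with a conveyance and depth budget, Q = (1/n)*A*R^(2/3)*S^(1/2); Q_field = Q*(1-loss); Area = Q_field*t/(d/1000).
Step 1 — canal discharge (Manning's equation):
  Q = (1/0.0255) * 4.99 * 0.361^(2/3) * 0.00095^(1/2) = 3.0579 m^3/s
Step 2 — delivered flow: Q_field = 3.0579*(1 - 12/100) = 2.6910 m^3/s
Step 3 — volume delivered: V = 2.6910 * 10*3600 = 96875 m^3
Step 4 — area served: A = V / (depth/1000) = 96875 / 0.054 = 1790000 m^2
Therefore the field area that can be irrigated = 1790000 m^2.


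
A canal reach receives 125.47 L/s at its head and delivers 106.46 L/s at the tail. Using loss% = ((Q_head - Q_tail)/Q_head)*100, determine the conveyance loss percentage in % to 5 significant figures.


loss = ((125.47 - 106.46)/125.47)*100 = 15.151 %
Therefore the conveyance loss percentage = 15.151 %.


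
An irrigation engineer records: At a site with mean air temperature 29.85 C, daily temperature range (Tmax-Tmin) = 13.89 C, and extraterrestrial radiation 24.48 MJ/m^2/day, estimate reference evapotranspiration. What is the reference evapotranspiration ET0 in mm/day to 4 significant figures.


Approach: apply the Hargreaves-Samani method, ET0 = 0.0023*(Tmean+17.8)*sqrt(Tmax-Tmin)*0.408*Ra.
ET0 = 0.0023*(29.85+17.8)*sqrt(13.89)*0.408*24.48 = 4.080 mm/day
Therefore the reference evapotranspiration ET0 = 4.080 mm/day.


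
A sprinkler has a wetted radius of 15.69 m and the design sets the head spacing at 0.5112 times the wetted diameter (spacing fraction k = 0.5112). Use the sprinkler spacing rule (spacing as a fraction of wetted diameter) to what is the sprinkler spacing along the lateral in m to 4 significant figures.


Approach: apply the sprinkler spacing rule (spacing as a fraction of wetted diameter), S = k*(2*R).
S = 0.5112 * (2 * 15.69) = 16.04 m
Therefore the sprinkler spacing along the lateral = 16.04 m.


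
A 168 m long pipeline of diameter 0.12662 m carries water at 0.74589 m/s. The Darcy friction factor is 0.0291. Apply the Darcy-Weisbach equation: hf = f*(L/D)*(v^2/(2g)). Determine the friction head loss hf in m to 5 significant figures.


hf = 0.0291 * (168/0.12662) * (0.74589^2 / (2*9.81))
hf = 1.0948 m
Therefore the friction head loss hf = 1.0948 m.


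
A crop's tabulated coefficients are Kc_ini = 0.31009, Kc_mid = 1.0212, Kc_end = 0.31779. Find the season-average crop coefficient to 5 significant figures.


Approach: apply a simple seasonal average, Kc_avg = (Kc_ini + Kc_mid + Kc_end)/3.
Kc_avg = (0.31009 + 1.0212 + 0.31779)/3 = 0.54969
Therefore the season-average crop coefficient = 0.54969.


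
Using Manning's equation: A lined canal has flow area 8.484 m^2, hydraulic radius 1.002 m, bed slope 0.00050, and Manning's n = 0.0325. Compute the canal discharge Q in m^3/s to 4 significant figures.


Approach: apply Manning's equation, Q = (1/n)*A*R^(2/3)*S^(1/2).
Q = (1/0.0325) * 8.484 * 1.002^(2/3) * 0.00050^(1/2) = 5.845 m^3/s
Therefore the canal discharge Q = 5.845 m^3/s.


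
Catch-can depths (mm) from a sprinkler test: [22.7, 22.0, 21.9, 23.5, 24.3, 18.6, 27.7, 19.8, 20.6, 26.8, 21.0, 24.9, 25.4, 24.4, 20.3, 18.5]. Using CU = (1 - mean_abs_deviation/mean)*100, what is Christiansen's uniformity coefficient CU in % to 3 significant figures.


mean = 22.650 mm
mean |d_i - mean| = 2.3125 mm
CU = (1 - 2.3125/22.650)*100 = 89.8 %
Therefore Christiansen's uniformity coefficient CU = 89.8 %.


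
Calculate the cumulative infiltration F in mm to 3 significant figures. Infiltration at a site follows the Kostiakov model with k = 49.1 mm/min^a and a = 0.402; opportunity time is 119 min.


Approach: apply the Kostiakov infiltration equation, F = k*t^a.
F = 49.1 * 119^0.402 = 335 mm
Therefore the cumulative infiltration F = 335 mm.


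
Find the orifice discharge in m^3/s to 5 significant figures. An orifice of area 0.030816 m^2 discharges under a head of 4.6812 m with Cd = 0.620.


Approach: apply the orifice equation, Q = Cd*A*sqrt(2*g*h).
Q = 0.620 * 0.030816 * sqrt(2*9.81*4.6812) = 0.18310 m^3/s
Therefore the orifice discharge = 0.18310 m^3/s.


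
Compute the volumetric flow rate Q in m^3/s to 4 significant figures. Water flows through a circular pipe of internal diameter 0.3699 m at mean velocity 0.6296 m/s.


Approach: apply the continuity equation for pipe flow, Q = A * v with A = pi*(D/2)^2.
A = pi*(0.3699/2)^2 = 0.107463 m^2
Q = 0.107463 * 0.6296 = 0.06766 m^3/s
Therefore the volumetric flow rate Q = 0.06766 m^3/s.


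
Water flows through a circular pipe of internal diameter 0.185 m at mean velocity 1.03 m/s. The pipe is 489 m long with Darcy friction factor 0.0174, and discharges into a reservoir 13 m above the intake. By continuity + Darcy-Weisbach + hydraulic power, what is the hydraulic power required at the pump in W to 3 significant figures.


Approach: apply continuity + Darcy-Weisbach + hydraulic power, Q = A*v; hf = f*(L/D)*(v^2/(2g)); H = static + hf; P = rho*g*Q*H.
Step 1 — flow rate (continuity, Q = A*v):
  A = pi*(0.185/2)^2 = 0.026880 m^2
  Q = 0.026880 * 1.03 = 0.027687 m^3/s
Step 2 — friction head loss (Darcy-Weisbach):
  hf = 0.0174 * (489/0.185) * (1.03^2 / (2*9.81))
  hf = 2.4869 m
Step 3 — total head: H = 13 + 2.4869 = 15.487 m
Step 4 — hydraulic power (P = rho*g*Q*H):
  P = 1000 * 9.81 * 0.027687 * 15.487 = 4210 W
Therefore the hydraulic power required at the pump = 4210 W.


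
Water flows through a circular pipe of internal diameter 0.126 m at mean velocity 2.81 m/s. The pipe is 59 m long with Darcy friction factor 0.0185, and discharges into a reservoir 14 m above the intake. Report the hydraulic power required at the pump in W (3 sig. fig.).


Approach: apply continuity + Darcy-Weisbach + hydraulic power, Q = A*v; hf = f*(L/D)*(v^2/(2g)); H = static + hf; P = rho*g*Q*H.
Step 1 — flow rate (continuity, Q = A*v):
  A = pi*(0.126/2)^2 = 0.012469 m^2
  Q = 0.012469 * 2.81 = 0.035038 m^3/s
Step 2 — friction head loss (Darcy-Weisbach):
  hf = 0.0185 * (59/0.126) * (2.81^2 / (2*9.81))
  hf = 3.4863 m
Step 3 — total head: H = 14 + 3.4863 = 17.486 m
Step 4 — hydraulic power (P = rho*g*Q*H):
  P = 1000 * 9.81 * 0.035038 * 17.486 = 6010 W
Therefore the hydraulic power required at the pump = 6010 W.


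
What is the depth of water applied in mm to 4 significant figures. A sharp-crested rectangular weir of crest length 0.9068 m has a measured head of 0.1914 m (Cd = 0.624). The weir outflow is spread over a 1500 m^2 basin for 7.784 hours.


Approach: apply the rectangular weir equation with a volume-to-depth conversion, Q = (2/3)*Cd*L*sqrt(2g)*H^1.5; d = Q*t/A * 1000.
Step 1 — weir discharge:
  Q = (2/3)*0.624*0.9068*sqrt(2*9.81)*0.1914^1.5 = 0.139916 m^3/s
Step 2 — volume: V = 0.139916 * 7.784*3600 = 3920.78 m^3
Step 3 — depth: d = V/A * 1000 = 3920.78/1500 * 1000 = 2614 mm
Therefore the depth of water applied = 2614 mm.


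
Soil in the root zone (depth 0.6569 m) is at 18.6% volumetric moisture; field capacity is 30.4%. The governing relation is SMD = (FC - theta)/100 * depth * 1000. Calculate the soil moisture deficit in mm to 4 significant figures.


SMD = (30.4 - 18.6)/100 * 0.6569 * 1000 = 77.51 mm
Therefore the soil moisture deficit = 77.51 mm.


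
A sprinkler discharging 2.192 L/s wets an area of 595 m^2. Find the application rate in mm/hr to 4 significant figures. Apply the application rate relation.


Approach: apply the application rate relation, rate = (Q/A)*3600.
rate = (2.192 / 595) * 3600 = 13.26 mm/hr
Therefore the application rate = 13.26 mm/hr.


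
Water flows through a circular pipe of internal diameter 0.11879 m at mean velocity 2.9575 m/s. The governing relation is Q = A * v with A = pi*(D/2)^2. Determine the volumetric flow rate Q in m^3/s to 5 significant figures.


A = pi*(0.11879/2)^2 = 0.01108280 m^2
Q = 0.01108280 * 2.9575 = 0.032777 m^3/s
Therefore the volumetric flow rate Q = 0.032777 m^3/s.


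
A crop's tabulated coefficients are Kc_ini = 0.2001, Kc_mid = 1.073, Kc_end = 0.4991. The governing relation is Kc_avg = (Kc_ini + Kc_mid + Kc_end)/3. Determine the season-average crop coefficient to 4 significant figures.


Kc_avg = (0.2001 + 1.073 + 0.4991)/3 = 0.5907
Therefore the season-average crop coefficient = 0.5907.


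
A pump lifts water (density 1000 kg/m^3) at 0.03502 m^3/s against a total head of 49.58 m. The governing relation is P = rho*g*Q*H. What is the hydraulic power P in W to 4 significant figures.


P = 1000 * 9.81 * 0.03502 * 49.58 = 17030 W
Therefore the hydraulic power P = 17030 W.


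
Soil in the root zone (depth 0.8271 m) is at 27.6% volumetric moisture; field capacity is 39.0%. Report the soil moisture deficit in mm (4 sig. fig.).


Approach: apply the soil moisture deficit relation, SMD = (FC - theta)/100 * depth * 1000.
SMD = (39.0 - 27.6)/100 * 0.8271 * 1000 = 94.29 mm
Therefore the soil moisture deficit = 94.29 mm.


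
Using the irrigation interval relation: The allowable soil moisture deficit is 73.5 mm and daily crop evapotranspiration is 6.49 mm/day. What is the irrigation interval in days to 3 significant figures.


Approach: apply the irrigation interval relation, interval = SMD / ETc.
interval = 73.5 / 6.49 = 11.3 days
Therefore the irrigation interval = 11.3 days.


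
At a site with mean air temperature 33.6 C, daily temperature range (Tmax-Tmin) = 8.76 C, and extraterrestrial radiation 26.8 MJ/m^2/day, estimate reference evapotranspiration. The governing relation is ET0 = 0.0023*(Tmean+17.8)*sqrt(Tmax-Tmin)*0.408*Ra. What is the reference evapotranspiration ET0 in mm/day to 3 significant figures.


ET0 = 0.0023*(33.6+17.8)*sqrt(8.76)*0.408*26.8 = 3.83 mm/day
Therefore the reference evapotranspiration ET0 = 3.83 mm/day.


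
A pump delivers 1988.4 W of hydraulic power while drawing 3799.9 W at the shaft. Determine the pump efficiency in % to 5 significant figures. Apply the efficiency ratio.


Approach: apply the efficiency ratio, eta = (P_out/P_in)*100.
eta = (1988.4 / 3799.9) * 100 = 52.328 %
Therefore the pump efficiency = 52.328 %.


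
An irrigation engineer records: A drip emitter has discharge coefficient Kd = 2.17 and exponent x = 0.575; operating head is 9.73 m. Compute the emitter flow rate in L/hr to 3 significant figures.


Approach: apply the emitter characteristic equation, q = Kd * h^x.
q = 2.17 * 9.73^0.575 = 8.03 L/hr
Therefore the emitter flow rate = 8.03 L/hr.


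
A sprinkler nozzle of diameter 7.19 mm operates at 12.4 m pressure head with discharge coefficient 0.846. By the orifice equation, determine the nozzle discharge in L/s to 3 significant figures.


Approach: apply the orifice equation, Q = Cd*A*sqrt(2*g*h), A = pi*(d/2)^2.
A = pi*(7.19e-3/2)^2 = 4.0602e-05 m^2
Q = 0.846 * 4.0602e-05 * sqrt(2*9.81*12.4) * 1000 = 0.536 L/s
Therefore the nozzle discharge = 0.536 L/s.


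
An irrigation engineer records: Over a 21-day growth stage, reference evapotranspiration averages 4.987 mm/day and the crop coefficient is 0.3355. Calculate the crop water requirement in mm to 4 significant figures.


Approach: apply the crop water requirement relation, CWR = ET0 * Kc * days.
CWR = 4.987 * 0.3355 * 21 = 35.14 mm
Therefore the crop water requirement = 35.14 mm.


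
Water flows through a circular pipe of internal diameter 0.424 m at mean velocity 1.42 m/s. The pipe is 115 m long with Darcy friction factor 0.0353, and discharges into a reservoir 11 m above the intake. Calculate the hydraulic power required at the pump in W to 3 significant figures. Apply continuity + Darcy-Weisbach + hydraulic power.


Approach: apply continuity + Darcy-Weisbach + hydraulic power, Q = A*v; hf = f*(L/D)*(v^2/(2g)); H = static + hf; P = rho*g*Q*H.
Step 1 — flow rate (continuity, Q = A*v):
  A = pi*(0.424/2)^2 = 0.14120 m^2
  Q = 0.14120 * 1.42 = 0.20050 m^3/s
Step 2 — friction head loss (Darcy-Weisbach):
  hf = 0.0353 * (115/0.424) * (1.42^2 / (2*9.81))
  hf = 0.98398 m
Step 3 — total head: H = 11 + 0.98398 = 11.984 m
Step 4 — hydraulic power (P = rho*g*Q*H):
  P = 1000 * 9.81 * 0.20050 * 11.984 = 23600 W
Therefore the hydraulic power required at the pump = 23600 W.


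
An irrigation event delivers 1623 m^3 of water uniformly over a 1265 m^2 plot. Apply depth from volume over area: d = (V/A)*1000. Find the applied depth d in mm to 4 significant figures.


d = (1623 / 1265) * 1000 = 1283 mm
Therefore the applied depth d = 1283 mm.


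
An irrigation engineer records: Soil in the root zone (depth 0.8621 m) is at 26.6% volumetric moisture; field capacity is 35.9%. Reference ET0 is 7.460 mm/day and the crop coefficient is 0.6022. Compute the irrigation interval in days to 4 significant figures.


Approach: apply soil-water budget scheduling, SMD = (FC-theta)/100*depth*1000; ETc = ET0*Kc; interval = SMD/ETc.
Step 1 — soil moisture deficit:
  SMD = (35.9 - 26.6)/100 * 0.8621 * 1000 = 80.1753 mm
Step 2 — daily crop ET (ETc = ET0*Kc):
  ETc = 7.460 * 0.6022 = 4.49241 mm/day
Step 3 — irrigation interval (SMD/ETc):
  interval = 80.1753 / 4.49241 = 17.85 days
Therefore the irrigation interval = 17.85 days.


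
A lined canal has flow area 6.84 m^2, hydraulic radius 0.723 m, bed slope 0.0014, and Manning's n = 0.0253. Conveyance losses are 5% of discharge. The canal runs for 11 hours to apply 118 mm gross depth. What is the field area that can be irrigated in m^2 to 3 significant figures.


Approach: apply Manning's equation with a conveyance and depth budget, Q = (1/n)*A*R^(2/3)*S^(1/2); Q_field = Q*(1-loss); Area = Q_field*t/(d/1000).
Step 1 — canal discharge (Manning's equation):
  Q = (1/0.0253) * 6.84 * 0.723^(2/3) * 0.0014^(1/2) = 8.1488 m^3/s
Step 2 — delivered flow: Q_field = 8.1488*(1 - 5/100) = 7.7413 m^3/s
Step 3 — volume delivered: V = 7.7413 * 11*3600 = 306560 m^3
Step 4 — area served: A = V / (depth/1000) = 306560 / 0.118 = 2600000 m^2
Therefore the field area that can be irrigated = 2600000 m^2.


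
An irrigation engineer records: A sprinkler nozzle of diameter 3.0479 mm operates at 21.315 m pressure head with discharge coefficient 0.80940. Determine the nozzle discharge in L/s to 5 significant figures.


Approach: apply the orifice equation, Q = Cd*A*sqrt(2*g*h), A = pi*(d/2)^2.
A = pi*(3.0479e-3/2)^2 = 7.296109e-06 m^2
Q = 0.80940 * 7.296109e-06 * sqrt(2*9.81*21.315) * 1000 = 0.12077 L/s
Therefore the nozzle discharge = 0.12077 L/s.


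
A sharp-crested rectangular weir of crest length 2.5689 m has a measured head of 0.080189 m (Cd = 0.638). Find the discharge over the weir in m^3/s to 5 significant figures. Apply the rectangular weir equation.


Approach: apply the rectangular weir equation, Q = (2/3)*Cd*L*sqrt(2g)*H^1.5.
Q = (2/3)*0.638*2.5689*sqrt(2*9.81)*0.080189^1.5 = 0.10990 m^3/s
Therefore the discharge over the weir = 0.10990 m^3/s.


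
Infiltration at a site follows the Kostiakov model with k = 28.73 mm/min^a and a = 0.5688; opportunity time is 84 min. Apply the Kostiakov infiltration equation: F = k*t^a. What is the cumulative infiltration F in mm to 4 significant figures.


F = 28.73 * 84^0.5688 = 357.2 mm
Therefore the cumulative infiltration F = 357.2 mm.


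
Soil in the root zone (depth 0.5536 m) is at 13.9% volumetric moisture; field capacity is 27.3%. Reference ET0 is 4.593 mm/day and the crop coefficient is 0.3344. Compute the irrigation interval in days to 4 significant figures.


Approach: apply soil-water budget scheduling, SMD = (FC-theta)/100*depth*1000; ETc = ET0*Kc; interval = SMD/ETc.
Step 1 — soil moisture deficit:
  SMD = (27.3 - 13.9)/100 * 0.5536 * 1000 = 74.1824 mm
Step 2 — daily crop ET (ETc = ET0*Kc):
  ETc = 4.593 * 0.3344 = 1.53590 mm/day
Step 3 — irrigation interval (SMD/ETc):
  interval = 74.1824 / 1.53590 = 48.30 days
Therefore the irrigation interval = 48.30 days.


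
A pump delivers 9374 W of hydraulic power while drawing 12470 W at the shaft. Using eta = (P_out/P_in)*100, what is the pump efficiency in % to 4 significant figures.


eta = (9374 / 12470) * 100 = 75.17 %
Therefore the pump efficiency = 75.17 %.


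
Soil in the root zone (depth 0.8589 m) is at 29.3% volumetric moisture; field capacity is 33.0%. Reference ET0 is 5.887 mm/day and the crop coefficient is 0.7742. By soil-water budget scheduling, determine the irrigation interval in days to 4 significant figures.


Approach: apply soil-water budget scheduling, SMD = (FC-theta)/100*depth*1000; ETc = ET0*Kc; interval = SMD/ETc.
Step 1 — soil moisture deficit:
  SMD = (33.0 - 29.3)/100 * 0.8589 * 1000 = 31.7793 mm
Step 2 — daily crop ET (ETc = ET0*Kc):
  ETc = 5.887 * 0.7742 = 4.55772 mm/day
Step 3 — irrigation interval (SMD/ETc):
  interval = 31.7793 / 4.55772 = 6.973 days
Therefore the irrigation interval = 6.973 days.


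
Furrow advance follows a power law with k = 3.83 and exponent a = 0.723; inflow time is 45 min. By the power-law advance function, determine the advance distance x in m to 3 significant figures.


Approach: apply the power-law advance function, x = k*t^a.
x = 3.83 * 45^0.723 = 60.0 m
Therefore the advance distance x = 60.0 m.


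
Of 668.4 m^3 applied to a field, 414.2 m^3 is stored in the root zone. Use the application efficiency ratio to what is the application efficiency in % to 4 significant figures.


Approach: apply the application efficiency ratio, Ea = (stored/applied)*100.
Ea = (414.2/668.4)*100 = 61.97 %
Therefore the application efficiency = 61.97 %.


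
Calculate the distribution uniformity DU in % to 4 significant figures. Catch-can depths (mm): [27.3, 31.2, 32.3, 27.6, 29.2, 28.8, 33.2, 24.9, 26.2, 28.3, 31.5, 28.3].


Approach: apply the low-quarter distribution uniformity, DU = (mean of lowest quarter of readings / overall mean)*100.
sorted lowest 3 of 12: [24.9, 26.2, 27.3] -> mean = 26.1333 mm
overall mean = 29.0667 mm
DU = (26.1333/29.0667)*100 = 89.91 %
Therefore the distribution uniformity DU = 89.91 %.


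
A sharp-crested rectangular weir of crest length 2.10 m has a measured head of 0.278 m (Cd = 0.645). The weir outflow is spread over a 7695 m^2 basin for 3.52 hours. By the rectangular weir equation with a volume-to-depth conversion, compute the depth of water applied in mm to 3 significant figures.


Approach: apply the rectangular weir equation with a volume-to-depth conversion, Q = (2/3)*Cd*L*sqrt(2g)*H^1.5; d = Q*t/A * 1000.
Step 1 — weir discharge:
  Q = (2/3)*0.645*2.10*sqrt(2*9.81)*0.278^1.5 = 0.58628 m^3/s
Step 2 — volume: V = 0.58628 * 3.52*3600 = 7429.3 m^3
Step 3 — depth: d = V/A * 1000 = 7429.3/7695 * 1000 = 965 mm
Therefore the depth of water applied = 965 mm.


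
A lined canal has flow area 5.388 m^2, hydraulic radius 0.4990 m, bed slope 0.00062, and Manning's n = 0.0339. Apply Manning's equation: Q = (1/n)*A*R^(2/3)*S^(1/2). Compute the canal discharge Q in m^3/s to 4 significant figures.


Q = (1/0.0339) * 5.388 * 0.4990^(2/3) * 0.00062^(1/2) = 2.490 m^3/s
Therefore the canal discharge Q = 2.490 m^3/s.


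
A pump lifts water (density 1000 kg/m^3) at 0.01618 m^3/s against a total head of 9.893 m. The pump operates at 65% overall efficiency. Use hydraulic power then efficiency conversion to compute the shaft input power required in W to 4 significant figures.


Approach: apply hydraulic power then efficiency conversion, P = rho*g*Q*H; P_in = P/eta.
Step 1 — hydraulic power (P = rho*g*Q*H):
  P = 1000 * 9.81 * 0.01618 * 9.893 = 1570.27 W
Step 2 — input power: P_in = P/eta = 1570.27 / 0.65 = 2416 W
Therefore the shaft input power required = 2416 W.


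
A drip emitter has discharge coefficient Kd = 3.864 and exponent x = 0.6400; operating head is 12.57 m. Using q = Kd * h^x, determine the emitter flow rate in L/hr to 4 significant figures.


q = 3.864 * 12.57^0.6400 = 19.53 L/hr
Therefore the emitter flow rate = 19.53 L/hr.


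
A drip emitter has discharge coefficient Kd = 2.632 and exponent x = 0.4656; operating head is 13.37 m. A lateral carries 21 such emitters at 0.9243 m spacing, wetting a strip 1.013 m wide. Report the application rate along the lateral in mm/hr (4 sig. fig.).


Approach: apply the emitter equation with a lateral mass balance, q = Kd*h^x; Q = n*q; rate = Q/(n*spacing*width).
Step 1 — single emitter flow (q = Kd*h^x):
  q = 2.632 * 13.37^0.4656 = 8.80263 L/hr
Step 2 — total lateral flow: Q = 21 * 8.80263 = 184.855 L/hr
Step 3 — wetted area: A = 21 * 0.9243 * 1.013 = 19.6626 m^2
Step 4 — application rate: Q/A = 184.855/19.6626 = 9.401 mm/hr
Therefore the application rate along the lateral = 9.401 mm/hr.


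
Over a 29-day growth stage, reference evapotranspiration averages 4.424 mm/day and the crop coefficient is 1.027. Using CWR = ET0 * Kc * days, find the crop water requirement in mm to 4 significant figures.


CWR = 4.424 * 1.027 * 29 = 131.8 mm
Therefore the crop water requirement = 131.8 mm.


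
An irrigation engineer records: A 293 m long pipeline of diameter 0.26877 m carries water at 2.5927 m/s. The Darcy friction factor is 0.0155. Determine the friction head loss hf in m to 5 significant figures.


Approach: apply the Darcy-Weisbach equation, hf = f*(L/D)*(v^2/(2g)).
hf = 0.0155 * (293/0.26877) * (2.5927^2 / (2*9.81))
hf = 5.7893 m
Therefore the friction head loss hf = 5.7893 m.


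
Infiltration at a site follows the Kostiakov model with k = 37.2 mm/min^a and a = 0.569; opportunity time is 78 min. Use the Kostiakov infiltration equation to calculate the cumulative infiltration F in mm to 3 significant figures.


Approach: apply the Kostiakov infiltration equation, F = k*t^a.
F = 37.2 * 78^0.569 = 444 mm
Therefore the cumulative infiltration F = 444 mm.


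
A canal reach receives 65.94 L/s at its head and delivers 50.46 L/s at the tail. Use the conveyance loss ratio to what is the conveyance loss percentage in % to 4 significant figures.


Approach: apply the conveyance loss ratio, loss% = ((Q_head - Q_tail)/Q_head)*100.
loss = ((65.94 - 50.46)/65.94)*100 = 23.48 %
Therefore the conveyance loss percentage = 23.48 %.


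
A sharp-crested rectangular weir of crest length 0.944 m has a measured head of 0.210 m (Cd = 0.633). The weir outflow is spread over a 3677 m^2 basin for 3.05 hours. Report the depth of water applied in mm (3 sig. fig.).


Approach: apply the rectangular weir equation with a volume-to-depth conversion, Q = (2/3)*Cd*L*sqrt(2g)*H^1.5; d = Q*t/A * 1000.
Step 1 — weir discharge:
  Q = (2/3)*0.633*0.944*sqrt(2*9.81)*0.210^1.5 = 0.16981 m^3/s
Step 2 — volume: V = 0.16981 * 3.05*3600 = 1864.5 m^3
Step 3 — depth: d = V/A * 1000 = 1864.5/3677 * 1000 = 507 mm
Therefore the depth of water applied = 507 mm.


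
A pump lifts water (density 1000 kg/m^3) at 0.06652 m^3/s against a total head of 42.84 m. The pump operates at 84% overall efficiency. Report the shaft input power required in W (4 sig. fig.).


Approach: apply hydraulic power then efficiency conversion, P = rho*g*Q*H; P_in = P/eta.
Step 1 — hydraulic power (P = rho*g*Q*H):
  P = 1000 * 9.81 * 0.06652 * 42.84 = 27955.7 W
Step 2 — input power: P_in = P/eta = 27955.7 / 0.84 = 33280 W
Therefore the shaft input power required = 33280 W.


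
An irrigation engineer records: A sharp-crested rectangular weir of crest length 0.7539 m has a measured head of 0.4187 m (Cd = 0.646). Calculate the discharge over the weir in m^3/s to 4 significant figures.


Approach: apply the rectangular weir equation, Q = (2/3)*Cd*L*sqrt(2g)*H^1.5.
Q = (2/3)*0.646*0.7539*sqrt(2*9.81)*0.4187^1.5 = 0.3896 m^3/s
Therefore the discharge over the weir = 0.3896 m^3/s.


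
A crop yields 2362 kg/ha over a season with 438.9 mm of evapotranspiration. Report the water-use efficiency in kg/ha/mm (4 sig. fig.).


Approach: apply the water-use efficiency ratio, WUE = yield/ET.
WUE = 2362 / 438.9 = 5.382 kg/ha/mm
Therefore the water-use efficiency = 5.382 kg/ha/mm.


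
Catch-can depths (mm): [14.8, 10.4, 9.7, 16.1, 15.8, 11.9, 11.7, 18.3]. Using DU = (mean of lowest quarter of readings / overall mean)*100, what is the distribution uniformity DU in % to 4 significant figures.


sorted lowest 2 of 8: [9.7, 10.4] -> mean = 10.0500 mm
overall mean = 13.5875 mm
DU = (10.0500/13.5875)*100 = 73.97 %
Therefore the distribution uniformity DU = 73.97 %.


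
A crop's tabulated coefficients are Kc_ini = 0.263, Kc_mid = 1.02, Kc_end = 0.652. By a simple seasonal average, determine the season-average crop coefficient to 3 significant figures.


Approach: apply a simple seasonal average, Kc_avg = (Kc_ini + Kc_mid + Kc_end)/3.
Kc_avg = (0.263 + 1.02 + 0.652)/3 = 0.645
Therefore the season-average crop coefficient = 0.645.


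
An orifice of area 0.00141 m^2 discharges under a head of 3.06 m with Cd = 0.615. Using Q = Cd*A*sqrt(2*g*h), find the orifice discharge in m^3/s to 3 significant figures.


Q = 0.615 * 0.00141 * sqrt(2*9.81*3.06) = 0.00672 m^3/s
Therefore the orifice discharge = 0.00672 m^3/s.


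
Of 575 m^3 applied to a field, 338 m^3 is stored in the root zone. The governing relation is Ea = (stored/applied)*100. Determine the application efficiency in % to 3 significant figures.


Ea = (338/575)*100 = 58.8 %
Therefore the application efficiency = 58.8 %.


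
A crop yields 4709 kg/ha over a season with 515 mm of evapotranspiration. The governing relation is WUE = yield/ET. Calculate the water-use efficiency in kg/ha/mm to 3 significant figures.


WUE = 4709 / 515 = 9.14 kg/ha/mm
Therefore the water-use efficiency = 9.14 kg/ha/mm.


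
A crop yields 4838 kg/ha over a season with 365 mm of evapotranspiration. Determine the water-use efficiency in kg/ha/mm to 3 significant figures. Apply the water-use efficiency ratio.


Approach: apply the water-use efficiency ratio, WUE = yield/ET.
WUE = 4838 / 365 = 13.3 kg/ha/mm
Therefore the water-use efficiency = 13.3 kg/ha/mm.


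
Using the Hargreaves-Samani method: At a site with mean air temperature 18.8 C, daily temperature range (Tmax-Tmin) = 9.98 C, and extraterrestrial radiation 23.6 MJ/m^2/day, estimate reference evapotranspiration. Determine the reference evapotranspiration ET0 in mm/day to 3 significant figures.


Approach: apply the Hargreaves-Samani method, ET0 = 0.0023*(Tmean+17.8)*sqrt(Tmax-Tmin)*0.408*Ra.
ET0 = 0.0023*(18.8+17.8)*sqrt(9.98)*0.408*23.6 = 2.56 mm/day
Therefore the reference evapotranspiration ET0 = 2.56 mm/day.


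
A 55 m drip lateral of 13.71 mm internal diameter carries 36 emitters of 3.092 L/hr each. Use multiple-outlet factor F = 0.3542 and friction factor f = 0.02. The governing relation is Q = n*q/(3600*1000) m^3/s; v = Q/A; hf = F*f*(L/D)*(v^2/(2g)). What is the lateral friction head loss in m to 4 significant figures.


Q = 36*3.092/(3600*1000) = 3.09200e-05 m^3/s
A = pi*(13.71e-3/2)^2 = 1.47627e-04 m^2, so v = Q/A = 0.209447 m/s
hf = 0.3542*0.02*(55/0.01371)*(0.209447^2/(2*9.81)) = 0.06354 m
Therefore the lateral friction head loss = 0.06354 m.


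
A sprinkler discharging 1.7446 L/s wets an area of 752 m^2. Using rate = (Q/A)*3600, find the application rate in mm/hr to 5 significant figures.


rate = (1.7446 / 752) * 3600 = 8.3518 mm/hr
Therefore the application rate = 8.3518 mm/hr.


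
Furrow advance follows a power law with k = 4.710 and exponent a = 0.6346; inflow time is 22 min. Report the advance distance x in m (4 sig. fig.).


Approach: apply the power-law advance function, x = k*t^a.
x = 4.710 * 22^0.6346 = 33.49 m
Therefore the advance distance x = 33.49 m.


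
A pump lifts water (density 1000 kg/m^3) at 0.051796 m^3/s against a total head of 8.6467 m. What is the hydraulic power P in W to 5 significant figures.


Approach: apply the hydraulic power relation, P = rho*g*Q*H.
P = 1000 * 9.81 * 0.051796 * 8.6467 = 4393.6 W
Therefore the hydraulic power P = 4393.6 W.


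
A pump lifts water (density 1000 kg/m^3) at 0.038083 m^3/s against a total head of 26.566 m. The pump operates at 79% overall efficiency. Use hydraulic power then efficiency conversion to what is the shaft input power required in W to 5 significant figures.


Approach: apply hydraulic power then efficiency conversion, P = rho*g*Q*H; P_in = P/eta.
Step 1 — hydraulic power (P = rho*g*Q*H):
  P = 1000 * 9.81 * 0.038083 * 26.566 = 9924.904 W
Step 2 — input power: P_in = P/eta = 9924.904 / 0.79 = 12563 W
Therefore the shaft input power required = 12563 W.


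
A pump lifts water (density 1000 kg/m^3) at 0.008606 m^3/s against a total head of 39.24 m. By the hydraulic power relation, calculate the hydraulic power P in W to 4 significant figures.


Approach: apply the hydraulic power relation, P = rho*g*Q*H.
P = 1000 * 9.81 * 0.008606 * 39.24 = 3313 W
Therefore the hydraulic power P = 3313 W.


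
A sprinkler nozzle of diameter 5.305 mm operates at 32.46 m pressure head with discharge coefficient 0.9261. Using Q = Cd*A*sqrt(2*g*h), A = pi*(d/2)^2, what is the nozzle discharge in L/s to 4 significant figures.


A = pi*(5.305e-3/2)^2 = 2.21035e-05 m^2
Q = 0.9261 * 2.21035e-05 * sqrt(2*9.81*32.46) * 1000 = 0.5166 L/s
Therefore the nozzle discharge = 0.5166 L/s.


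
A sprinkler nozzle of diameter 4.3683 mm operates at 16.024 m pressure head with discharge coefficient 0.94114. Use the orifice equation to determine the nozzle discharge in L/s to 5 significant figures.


Approach: apply the orifice equation, Q = Cd*A*sqrt(2*g*h), A = pi*(d/2)^2.
A = pi*(4.3683e-3/2)^2 = 1.498700e-05 m^2
Q = 0.94114 * 1.498700e-05 * sqrt(2*9.81*16.024) * 1000 = 0.25009 L/s
Therefore the nozzle discharge = 0.25009 L/s.


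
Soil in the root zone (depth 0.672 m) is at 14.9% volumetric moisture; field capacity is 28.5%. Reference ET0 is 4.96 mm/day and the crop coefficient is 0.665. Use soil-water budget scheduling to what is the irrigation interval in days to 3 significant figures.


Approach: apply soil-water budget scheduling, SMD = (FC-theta)/100*depth*1000; ETc = ET0*Kc; interval = SMD/ETc.
Step 1 — soil moisture deficit:
  SMD = (28.5 - 14.9)/100 * 0.672 * 1000 = 91.392 mm
Step 2 — daily crop ET (ETc = ET0*Kc):
  ETc = 4.96 * 0.665 = 3.2984 mm/day
Step 3 — irrigation interval (SMD/ETc):
  interval = 91.392 / 3.2984 = 27.7 days
Therefore the irrigation interval = 27.7 days.


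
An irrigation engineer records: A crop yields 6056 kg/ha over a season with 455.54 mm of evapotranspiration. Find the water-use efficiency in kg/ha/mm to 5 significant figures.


Approach: apply the water-use efficiency ratio, WUE = yield/ET.
WUE = 6056 / 455.54 = 13.294 kg/ha/mm
Therefore the water-use efficiency = 13.294 kg/ha/mm.


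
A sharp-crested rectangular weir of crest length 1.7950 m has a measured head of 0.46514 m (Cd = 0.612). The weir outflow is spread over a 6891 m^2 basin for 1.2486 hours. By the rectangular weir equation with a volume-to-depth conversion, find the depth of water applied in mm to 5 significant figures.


Approach: apply the rectangular weir equation with a volume-to-depth conversion, Q = (2/3)*Cd*L*sqrt(2g)*H^1.5; d = Q*t/A * 1000.
Step 1 — weir discharge:
  Q = (2/3)*0.612*1.7950*sqrt(2*9.81)*0.46514^1.5 = 1.029081 m^3/s
Step 2 — volume: V = 1.029081 * 1.2486*3600 = 4625.679 m^3
Step 3 — depth: d = V/A * 1000 = 4625.679/6891 * 1000 = 671.26 mm
Therefore the depth of water applied = 671.26 mm.


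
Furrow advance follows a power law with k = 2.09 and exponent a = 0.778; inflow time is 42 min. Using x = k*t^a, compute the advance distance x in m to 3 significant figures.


x = 2.09 * 42^0.778 = 38.3 m
Therefore the advance distance x = 38.3 m.


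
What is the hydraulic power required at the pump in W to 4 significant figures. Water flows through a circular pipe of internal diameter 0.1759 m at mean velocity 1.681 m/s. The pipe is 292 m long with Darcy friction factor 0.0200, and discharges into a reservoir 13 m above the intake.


Approach: apply continuity + Darcy-Weisbach + hydraulic power, Q = A*v; hf = f*(L/D)*(v^2/(2g)); H = static + hf; P = rho*g*Q*H.
Step 1 — flow rate (continuity, Q = A*v):
  A = pi*(0.1759/2)^2 = 0.0243009 m^2
  Q = 0.0243009 * 1.681 = 0.0408497 m^3/s
Step 2 — friction head loss (Darcy-Weisbach):
  hf = 0.0200 * (292/0.1759) * (1.681^2 / (2*9.81))
  hf = 4.78171 m
Step 3 — total head: H = 13 + 4.78171 = 17.7817 m
Step 4 — hydraulic power (P = rho*g*Q*H):
  P = 1000 * 9.81 * 0.0408497 * 17.7817 = 7126 W
Therefore the hydraulic power required at the pump = 7126 W.


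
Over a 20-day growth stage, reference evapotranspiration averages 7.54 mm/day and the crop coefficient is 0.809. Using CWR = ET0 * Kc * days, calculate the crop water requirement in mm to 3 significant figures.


CWR = 7.54 * 0.809 * 20 = 122 mm
Therefore the crop water requirement = 122 mm.


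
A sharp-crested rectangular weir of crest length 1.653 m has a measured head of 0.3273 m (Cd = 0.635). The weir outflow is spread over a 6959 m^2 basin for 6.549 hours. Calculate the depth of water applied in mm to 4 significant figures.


Approach: apply the rectangular weir equation with a volume-to-depth conversion, Q = (2/3)*Cd*L*sqrt(2g)*H^1.5; d = Q*t/A * 1000.
Step 1 — weir discharge:
  Q = (2/3)*0.635*1.653*sqrt(2*9.81)*0.3273^1.5 = 0.580395 m^3/s
Step 2 — volume: V = 0.580395 * 6.549*3600 = 13683.6 m^3
Step 3 — depth: d = V/A * 1000 = 13683.6/6959 * 1000 = 1966 mm
Therefore the depth of water applied = 1966 mm.
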